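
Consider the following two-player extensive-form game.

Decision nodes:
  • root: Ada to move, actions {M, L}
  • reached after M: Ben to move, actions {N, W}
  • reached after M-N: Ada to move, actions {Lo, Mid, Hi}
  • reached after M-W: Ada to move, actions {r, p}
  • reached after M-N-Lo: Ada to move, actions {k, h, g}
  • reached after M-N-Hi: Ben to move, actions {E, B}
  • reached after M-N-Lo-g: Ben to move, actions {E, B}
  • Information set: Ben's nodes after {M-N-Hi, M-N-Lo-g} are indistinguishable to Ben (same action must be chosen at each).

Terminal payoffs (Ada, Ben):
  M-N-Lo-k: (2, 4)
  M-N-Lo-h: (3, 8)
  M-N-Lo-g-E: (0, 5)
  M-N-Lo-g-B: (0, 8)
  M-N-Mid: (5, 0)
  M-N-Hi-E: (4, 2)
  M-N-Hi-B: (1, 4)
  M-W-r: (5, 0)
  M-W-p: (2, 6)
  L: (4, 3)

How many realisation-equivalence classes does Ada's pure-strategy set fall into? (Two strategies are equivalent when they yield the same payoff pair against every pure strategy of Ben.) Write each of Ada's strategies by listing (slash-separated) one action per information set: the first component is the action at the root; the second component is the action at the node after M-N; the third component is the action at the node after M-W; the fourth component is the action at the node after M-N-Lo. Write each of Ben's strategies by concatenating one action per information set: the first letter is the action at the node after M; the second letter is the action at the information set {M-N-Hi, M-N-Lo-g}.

Ada has 36 pure strategies: M/Lo/r/k, M/Lo/r/h, M/Lo/r/g, M/Lo/p/k, M/Lo/p/h, M/Lo/p/g, M/Mid/r/k, M/Mid/r/h, M/Mid/r/g, M/Mid/p/k, M/Mid/p/h, M/Mid/p/g, M/Hi/r/k, M/Hi/r/h, M/Hi/r/g, M/Hi/p/k, M/Hi/p/h, M/Hi/p/g, L/Lo/r/k, L/Lo/r/h, L/Lo/r/g, L/Lo/p/k, L/Lo/p/h, L/Lo/p/g, L/Mid/r/k, L/Mid/r/h, L/Mid/r/g, L/Mid/p/k, L/Mid/p/h, L/Mid/p/g, L/Hi/r/k, L/Hi/r/h, L/Hi/r/g, L/Hi/p/k, L/Hi/p/h, L/Hi/p/g. Columns: NE, NB, WE, WB.
{M/Lo/r/k} → row (2,4) (2,4) (5,0) (5,0)
{M/Lo/r/h} → row (3,8) (3,8) (5,0) (5,0)
{M/Lo/r/g} → row (0,5) (0,8) (5,0) (5,0)
{M/Lo/p/k} → row (2,4) (2,4) (2,6) (2,6)
{M/Lo/p/h} → row (3,8) (3,8) (2,6) (2,6)
{M/Lo/p/g} → row (0,5) (0,8) (2,6) (2,6)
{M/Mid/r/k, M/Mid/r/h, M/Mid/r/g} → row (5,0) (5,0) (5,0) (5,0)
{M/Mid/p/k, M/Mid/p/h, M/Mid/p/g} → row (5,0) (5,0) (2,6) (2,6)
{M/Hi/r/k, M/Hi/r/h, M/Hi/r/g} → row (4,2) (1,4) (5,0) (5,0)
{M/Hi/p/k, M/Hi/p/h, M/Hi/p/g} → row (4,2) (1,4) (2,6) (2,6)
{L/Lo/r/k, L/Lo/r/h, L/Lo/r/g, L/Lo/p/k, L/Lo/p/h, L/Lo/p/g, L/Mid/r/k, L/Mid/r/h, L/Mid/r/g, L/Mid/p/k, L/Mid/p/h, L/Mid/p/g, L/Hi/r/k, L/Hi/r/h, L/Hi/r/g, L/Hi/p/k, L/Hi/p/h, L/Hi/p/g} → row (4,3) (4,3) (4,3) (4,3)
That's 11 distinct rows out of 36 strategies.

11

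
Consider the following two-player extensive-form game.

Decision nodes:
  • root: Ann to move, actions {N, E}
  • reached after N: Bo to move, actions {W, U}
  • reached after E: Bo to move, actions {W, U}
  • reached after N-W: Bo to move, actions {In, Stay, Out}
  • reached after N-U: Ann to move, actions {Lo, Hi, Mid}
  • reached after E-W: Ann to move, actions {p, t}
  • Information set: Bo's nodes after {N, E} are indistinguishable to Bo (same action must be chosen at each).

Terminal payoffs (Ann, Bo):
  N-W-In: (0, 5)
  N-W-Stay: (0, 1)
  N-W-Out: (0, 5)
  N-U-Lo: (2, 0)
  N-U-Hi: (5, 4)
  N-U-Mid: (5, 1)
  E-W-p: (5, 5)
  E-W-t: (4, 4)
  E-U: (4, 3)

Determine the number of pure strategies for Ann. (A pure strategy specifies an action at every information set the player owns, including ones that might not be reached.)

12

Ann owns the root with actions {N, E} — two choices.
Ann owns the node after N-U with actions {Lo, Hi, Mid} — three choices.
Ann owns the node after E-W with actions {p, t} — two choices.
A pure strategy fixes one action at each information set independently, so the count is the product 2 × 3 × 2 = 12.
(For reference, Bo has 6 pure strategies, giving a 12×6 normal-form matrix.)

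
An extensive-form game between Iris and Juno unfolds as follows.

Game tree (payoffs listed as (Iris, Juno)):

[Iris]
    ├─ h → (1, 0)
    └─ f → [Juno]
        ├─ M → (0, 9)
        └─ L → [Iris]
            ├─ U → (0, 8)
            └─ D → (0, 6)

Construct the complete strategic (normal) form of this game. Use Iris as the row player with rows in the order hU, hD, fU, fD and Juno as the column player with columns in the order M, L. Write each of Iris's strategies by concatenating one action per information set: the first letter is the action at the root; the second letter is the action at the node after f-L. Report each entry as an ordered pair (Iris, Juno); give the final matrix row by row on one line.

hU: (1,0) (1,0) | hD: (1,0) (1,0) | fU: (0,9) (0,8) | fD: (0,9) (0,6)

Row hU: M→(1,0), L→(1,0)
Row hD: M→(1,0), L→(1,0)
Row fU: M→(0,9), L→(0,8)
Row fD: M→(0,9), L→(0,6)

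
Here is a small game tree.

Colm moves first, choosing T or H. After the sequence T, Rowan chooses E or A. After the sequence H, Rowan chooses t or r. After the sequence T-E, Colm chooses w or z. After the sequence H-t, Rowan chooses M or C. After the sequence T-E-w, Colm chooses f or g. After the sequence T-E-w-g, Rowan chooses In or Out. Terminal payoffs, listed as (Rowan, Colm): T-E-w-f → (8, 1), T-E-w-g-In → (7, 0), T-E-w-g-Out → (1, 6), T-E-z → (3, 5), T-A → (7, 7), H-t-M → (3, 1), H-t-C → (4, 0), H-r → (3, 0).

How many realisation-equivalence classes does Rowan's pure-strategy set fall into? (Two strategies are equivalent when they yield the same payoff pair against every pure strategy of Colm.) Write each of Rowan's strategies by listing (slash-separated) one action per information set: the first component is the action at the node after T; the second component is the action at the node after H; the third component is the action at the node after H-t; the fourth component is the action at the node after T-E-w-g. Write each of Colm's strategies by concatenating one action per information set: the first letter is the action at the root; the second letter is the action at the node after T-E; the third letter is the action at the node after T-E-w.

9

Rowan has 16 pure strategies: E/t/M/In, E/t/M/Out, E/t/C/In, E/t/C/Out, E/r/M/In, E/r/M/Out, E/r/C/In, E/r/C/Out, A/t/M/In, A/t/M/Out, A/t/C/In, A/t/C/Out, A/r/M/In, A/r/M/Out, A/r/C/In, A/r/C/Out. Columns: Twf, Twg, Tzf, Tzg, Hwf, Hwg, Hzf, Hzg.
{E/t/M/In} → row (8,1) (7,0) (3,5) (3,5) (3,1) (3,1) (3,1) (3,1)
{E/t/M/Out} → row (8,1) (1,6) (3,5) (3,5) (3,1) (3,1) (3,1) (3,1)
{E/t/C/In} → row (8,1) (7,0) (3,5) (3,5) (4,0) (4,0) (4,0) (4,0)
{E/t/C/Out} → row (8,1) (1,6) (3,5) (3,5) (4,0) (4,0) (4,0) (4,0)
{E/r/M/In, E/r/C/In} → row (8,1) (7,0) (3,5) (3,5) (3,0) (3,0) (3,0) (3,0)
{E/r/M/Out, E/r/C/Out} → row (8,1) (1,6) (3,5) (3,5) (3,0) (3,0) (3,0) (3,0)
{A/t/M/In, A/t/M/Out} → row (7,7) (7,7) (7,7) (7,7) (3,1) (3,1) (3,1) (3,1)
{A/t/C/In, A/t/C/Out} → row (7,7) (7,7) (7,7) (7,7) (4,0) (4,0) (4,0) (4,0)
{A/r/M/In, A/r/M/Out, A/r/C/In, A/r/C/Out} → row (7,7) (7,7) (7,7) (7,7) (3,0) (3,0) (3,0) (3,0)
That's 9 distinct rows out of 16 strategies.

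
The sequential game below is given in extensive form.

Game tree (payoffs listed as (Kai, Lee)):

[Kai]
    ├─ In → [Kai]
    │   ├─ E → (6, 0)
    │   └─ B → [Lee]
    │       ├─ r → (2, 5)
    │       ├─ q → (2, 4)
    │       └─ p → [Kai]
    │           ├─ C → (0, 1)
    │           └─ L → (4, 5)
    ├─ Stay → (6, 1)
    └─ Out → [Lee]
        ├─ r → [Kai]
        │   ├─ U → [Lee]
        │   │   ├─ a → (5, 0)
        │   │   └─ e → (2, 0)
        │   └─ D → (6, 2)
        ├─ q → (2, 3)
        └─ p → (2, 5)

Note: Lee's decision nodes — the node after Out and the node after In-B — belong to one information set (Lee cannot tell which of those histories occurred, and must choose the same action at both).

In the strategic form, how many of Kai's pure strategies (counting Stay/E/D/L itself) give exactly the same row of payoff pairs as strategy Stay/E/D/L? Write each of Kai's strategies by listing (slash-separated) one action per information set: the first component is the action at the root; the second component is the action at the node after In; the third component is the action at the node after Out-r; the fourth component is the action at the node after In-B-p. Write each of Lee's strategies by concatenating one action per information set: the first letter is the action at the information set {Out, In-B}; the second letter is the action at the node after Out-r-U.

Row for Stay/E/D/L (columns ra, re, qa, qe, pa, pe): (6,1) (6,1) (6,1) (6,1) (6,1) (6,1).
Under Stay/E/D/L, Kai's choice at the node after In and at the node after Out-r and at the node after In-B-p can never be reached regardless of what Lee does, so varying those choices leaves every outcome unchanged.
Holding the reachable choices fixed and varying the unreachable ones freely already gives 2 × 2 × 2 = 8 equivalent strategies.
No other strategy reproduces this row, so those 8 are the full class: Stay/E/U/C, Stay/E/U/L, Stay/E/D/C, Stay/E/D/L, Stay/B/U/C, Stay/B/U/L, Stay/B/D/C, Stay/B/D/L.

8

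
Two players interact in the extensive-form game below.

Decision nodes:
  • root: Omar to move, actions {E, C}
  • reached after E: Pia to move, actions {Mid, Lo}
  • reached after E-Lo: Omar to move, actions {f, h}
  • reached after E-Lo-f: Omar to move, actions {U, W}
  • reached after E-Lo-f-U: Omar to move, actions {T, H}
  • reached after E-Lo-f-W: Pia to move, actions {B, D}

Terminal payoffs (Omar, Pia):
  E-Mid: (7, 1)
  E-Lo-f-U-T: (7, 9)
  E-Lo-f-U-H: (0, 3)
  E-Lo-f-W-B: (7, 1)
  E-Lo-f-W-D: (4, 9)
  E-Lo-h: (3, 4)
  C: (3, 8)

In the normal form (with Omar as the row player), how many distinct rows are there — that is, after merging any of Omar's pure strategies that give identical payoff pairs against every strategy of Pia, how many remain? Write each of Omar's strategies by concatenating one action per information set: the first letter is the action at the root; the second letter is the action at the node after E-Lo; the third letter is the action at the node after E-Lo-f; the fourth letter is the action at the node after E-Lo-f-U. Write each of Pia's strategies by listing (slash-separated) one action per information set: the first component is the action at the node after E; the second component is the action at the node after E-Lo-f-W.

Omar has 16 pure strategies: EfUT, EfUH, EfWT, EfWH, EhUT, EhUH, EhWT, EhWH, CfUT, CfUH, CfWT, CfWH, ChUT, ChUH, ChWT, ChWH. Columns: Mid/B, Mid/D, Lo/B, Lo/D.
{EfUT} → row (7,1) (7,1) (7,9) (7,9)
{EfUH} → row (7,1) (7,1) (0,3) (0,3)
{EfWT, EfWH} → row (7,1) (7,1) (7,1) (4,9)
{EhUT, EhUH, EhWT, EhWH} → row (7,1) (7,1) (3,4) (3,4)
{CfUT, CfUH, CfWT, CfWH, ChUT, ChUH, ChWT, ChWH} → row (3,8) (3,8) (3,8) (3,8)
That's 5 distinct rows out of 16 strategies.

5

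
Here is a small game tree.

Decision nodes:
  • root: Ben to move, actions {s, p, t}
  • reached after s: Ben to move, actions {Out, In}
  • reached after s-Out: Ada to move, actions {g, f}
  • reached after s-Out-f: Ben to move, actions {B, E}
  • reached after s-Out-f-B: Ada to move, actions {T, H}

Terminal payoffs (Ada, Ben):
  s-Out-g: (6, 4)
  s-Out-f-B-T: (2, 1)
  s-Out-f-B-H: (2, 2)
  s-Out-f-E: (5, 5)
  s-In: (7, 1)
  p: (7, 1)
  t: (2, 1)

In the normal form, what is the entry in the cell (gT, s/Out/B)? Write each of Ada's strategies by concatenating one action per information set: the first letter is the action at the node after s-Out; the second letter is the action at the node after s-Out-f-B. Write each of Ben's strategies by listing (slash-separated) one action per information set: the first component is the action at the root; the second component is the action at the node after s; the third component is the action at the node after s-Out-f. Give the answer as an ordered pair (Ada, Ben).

Trace the play path from the root:
  Ben plays s
  Ben plays Out at [s]
  Ada plays g at [s-Out]
→ terminal payoff (6, 4).
(Ada's choice at the node after s-Out-f-B is never reached on this path, so it doesn't affect the outcome.)

(6, 4)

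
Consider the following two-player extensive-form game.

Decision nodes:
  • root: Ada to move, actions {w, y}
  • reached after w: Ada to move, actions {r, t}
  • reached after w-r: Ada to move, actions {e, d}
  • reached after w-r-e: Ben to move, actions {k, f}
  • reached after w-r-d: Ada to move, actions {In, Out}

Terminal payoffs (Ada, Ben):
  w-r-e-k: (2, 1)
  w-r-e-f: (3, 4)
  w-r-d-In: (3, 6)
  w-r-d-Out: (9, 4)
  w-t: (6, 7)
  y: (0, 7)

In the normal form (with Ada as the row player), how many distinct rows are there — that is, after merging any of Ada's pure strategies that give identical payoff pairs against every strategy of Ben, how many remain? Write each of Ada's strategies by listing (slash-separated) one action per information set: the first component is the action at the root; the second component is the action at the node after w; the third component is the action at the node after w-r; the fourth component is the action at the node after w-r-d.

Ada has 16 pure strategies: w/r/e/In, w/r/e/Out, w/r/d/In, w/r/d/Out, w/t/e/In, w/t/e/Out, w/t/d/In, w/t/d/Out, y/r/e/In, y/r/e/Out, y/r/d/In, y/r/d/Out, y/t/e/In, y/t/e/Out, y/t/d/In, y/t/d/Out. Columns: k, f.
{w/r/e/In, w/r/e/Out} → row (2,1) (3,4)
{w/r/d/In} → row (3,6) (3,6)
{w/r/d/Out} → row (9,4) (9,4)
{w/t/e/In, w/t/e/Out, w/t/d/In, w/t/d/Out} → row (6,7) (6,7)
{y/r/e/In, y/r/e/Out, y/r/d/In, y/r/d/Out, y/t/e/In, y/t/e/Out, y/t/d/In, y/t/d/Out} → row (0,7) (0,7)
That's 5 distinct rows out of 16 strategies.

5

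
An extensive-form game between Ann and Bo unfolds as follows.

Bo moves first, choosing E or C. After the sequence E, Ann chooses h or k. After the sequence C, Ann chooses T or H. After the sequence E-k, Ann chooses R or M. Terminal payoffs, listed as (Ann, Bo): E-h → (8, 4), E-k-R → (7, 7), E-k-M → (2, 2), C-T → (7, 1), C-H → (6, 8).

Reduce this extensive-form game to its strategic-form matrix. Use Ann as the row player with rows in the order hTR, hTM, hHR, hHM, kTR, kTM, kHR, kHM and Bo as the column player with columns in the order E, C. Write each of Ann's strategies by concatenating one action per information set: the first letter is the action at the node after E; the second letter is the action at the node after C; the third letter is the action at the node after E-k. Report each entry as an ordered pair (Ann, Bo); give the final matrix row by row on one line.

Row hTR: E→(8,4), C→(7,1)
Row hTM: E→(8,4), C→(7,1)
Row hHR: E→(8,4), C→(6,8)
Row hHM: E→(8,4), C→(6,8)
Row kTR: E→(7,7), C→(7,1)
Row kTM: E→(2,2), C→(7,1)
Row kHR: E→(7,7), C→(6,8)
Row kHM: E→(2,2), C→(6,8)

hTR: (8,4) (7,1) | hTM: (8,4) (7,1) | hHR: (8,4) (6,8) | hHM: (8,4) (6,8) | kTR: (7,7) (7,1) | kTM: (2,2) (7,1) | kHR: (7,7) (6,8) | kHM: (2,2) (6,8)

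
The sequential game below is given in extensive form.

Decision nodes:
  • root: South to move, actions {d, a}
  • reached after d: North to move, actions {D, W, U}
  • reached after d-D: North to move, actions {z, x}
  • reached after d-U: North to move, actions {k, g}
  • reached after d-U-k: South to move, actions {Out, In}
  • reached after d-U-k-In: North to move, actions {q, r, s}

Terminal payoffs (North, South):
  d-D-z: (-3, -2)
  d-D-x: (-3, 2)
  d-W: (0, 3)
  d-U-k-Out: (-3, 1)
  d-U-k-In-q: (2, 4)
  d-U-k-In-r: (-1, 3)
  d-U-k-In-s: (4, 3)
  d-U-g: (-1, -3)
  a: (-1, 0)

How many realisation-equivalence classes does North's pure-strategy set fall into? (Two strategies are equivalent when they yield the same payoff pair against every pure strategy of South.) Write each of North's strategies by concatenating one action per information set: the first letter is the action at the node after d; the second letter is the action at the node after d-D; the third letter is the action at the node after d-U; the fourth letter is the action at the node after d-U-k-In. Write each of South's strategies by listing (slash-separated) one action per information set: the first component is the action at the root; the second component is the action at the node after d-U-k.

7

North has 36 pure strategies: Dzkq, Dzkr, Dzks, Dzgq, Dzgr, Dzgs, Dxkq, Dxkr, Dxks, Dxgq, Dxgr, Dxgs, Wzkq, Wzkr, Wzks, Wzgq, Wzgr, Wzgs, Wxkq, Wxkr, Wxks, Wxgq, Wxgr, Wxgs, Uzkq, Uzkr, Uzks, Uzgq, Uzgr, Uzgs, Uxkq, Uxkr, Uxks, Uxgq, Uxgr, Uxgs. Columns: d/Out, d/In, a/Out, a/In.
{Dzkq, Dzkr, Dzks, Dzgq, Dzgr, Dzgs} → row (-3,-2) (-3,-2) (-1,0) (-1,0)
{Dxkq, Dxkr, Dxks, Dxgq, Dxgr, Dxgs} → row (-3,2) (-3,2) (-1,0) (-1,0)
{Wzkq, Wzkr, Wzks, Wzgq, Wzgr, Wzgs, Wxkq, Wxkr, Wxks, Wxgq, Wxgr, Wxgs} → row (0,3) (0,3) (-1,0) (-1,0)
{Uzkq, Uxkq} → row (-3,1) (2,4) (-1,0) (-1,0)
{Uzkr, Uxkr} → row (-3,1) (-1,3) (-1,0) (-1,0)
{Uzks, Uxks} → row (-3,1) (4,3) (-1,0) (-1,0)
{Uzgq, Uzgr, Uzgs, Uxgq, Uxgr, Uxgs} → row (-1,-3) (-1,-3) (-1,0) (-1,0)
That's 7 distinct rows out of 36 strategies.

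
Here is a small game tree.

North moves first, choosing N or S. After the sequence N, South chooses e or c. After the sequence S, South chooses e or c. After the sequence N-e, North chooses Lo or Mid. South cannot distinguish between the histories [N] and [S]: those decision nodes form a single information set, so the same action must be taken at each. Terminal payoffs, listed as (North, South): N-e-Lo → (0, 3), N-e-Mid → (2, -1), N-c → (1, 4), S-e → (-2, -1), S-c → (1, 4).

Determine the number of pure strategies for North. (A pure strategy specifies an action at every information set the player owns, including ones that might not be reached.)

4

North owns the root with actions {N, S} — two choices.
North owns the node after N-e with actions {Lo, Mid} — two choices.
A pure strategy fixes one action at each information set independently, so the count is the product 2 × 2 = 4.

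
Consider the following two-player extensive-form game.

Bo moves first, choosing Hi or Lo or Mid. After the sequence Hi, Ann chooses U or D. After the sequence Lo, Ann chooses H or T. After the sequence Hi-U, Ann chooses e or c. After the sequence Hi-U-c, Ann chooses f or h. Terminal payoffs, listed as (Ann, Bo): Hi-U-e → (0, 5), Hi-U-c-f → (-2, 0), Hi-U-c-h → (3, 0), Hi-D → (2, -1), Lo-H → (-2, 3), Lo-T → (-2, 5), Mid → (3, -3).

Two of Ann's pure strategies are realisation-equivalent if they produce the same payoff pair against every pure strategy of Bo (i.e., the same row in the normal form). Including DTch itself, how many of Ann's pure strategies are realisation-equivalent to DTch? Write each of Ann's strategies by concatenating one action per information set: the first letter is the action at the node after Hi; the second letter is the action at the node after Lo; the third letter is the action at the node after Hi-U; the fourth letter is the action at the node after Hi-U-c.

4

Row for DTch (columns Hi, Lo, Mid): (2,-1) (-2,5) (3,-3).
Under DTch, Ann's choice at the node after Hi-U and at the node after Hi-U-c can never be reached regardless of what Bo does, so varying those choices leaves every outcome unchanged.
Holding the reachable choices fixed and varying the unreachable ones freely already gives 2 × 2 = 4 equivalent strategies.
No other strategy reproduces this row, so those 4 are the full class: DTef, DTeh, DTcf, DTch.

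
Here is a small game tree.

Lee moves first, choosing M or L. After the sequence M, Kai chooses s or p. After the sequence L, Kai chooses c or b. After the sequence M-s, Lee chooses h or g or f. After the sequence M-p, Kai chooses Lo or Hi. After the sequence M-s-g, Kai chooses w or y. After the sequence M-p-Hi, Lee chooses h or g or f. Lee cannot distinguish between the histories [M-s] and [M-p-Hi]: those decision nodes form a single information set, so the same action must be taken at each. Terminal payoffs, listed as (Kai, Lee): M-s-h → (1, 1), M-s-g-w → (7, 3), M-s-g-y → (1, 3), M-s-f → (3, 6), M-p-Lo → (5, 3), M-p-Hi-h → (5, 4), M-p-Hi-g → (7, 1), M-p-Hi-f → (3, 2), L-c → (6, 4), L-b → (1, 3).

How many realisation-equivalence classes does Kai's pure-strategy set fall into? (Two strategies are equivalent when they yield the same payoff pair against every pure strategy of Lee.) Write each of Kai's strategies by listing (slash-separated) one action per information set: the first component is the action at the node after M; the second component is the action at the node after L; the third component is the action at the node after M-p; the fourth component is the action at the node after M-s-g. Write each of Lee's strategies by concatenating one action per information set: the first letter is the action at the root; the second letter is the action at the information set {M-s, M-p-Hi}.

Kai has 16 pure strategies: s/c/Lo/w, s/c/Lo/y, s/c/Hi/w, s/c/Hi/y, s/b/Lo/w, s/b/Lo/y, s/b/Hi/w, s/b/Hi/y, p/c/Lo/w, p/c/Lo/y, p/c/Hi/w, p/c/Hi/y, p/b/Lo/w, p/b/Lo/y, p/b/Hi/w, p/b/Hi/y. Columns: Mh, Mg, Mf, Lh, Lg, Lf.
{s/c/Lo/w, s/c/Hi/w} → row (1,1) (7,3) (3,6) (6,4) (6,4) (6,4)
{s/c/Lo/y, s/c/Hi/y} → row (1,1) (1,3) (3,6) (6,4) (6,4) (6,4)
{s/b/Lo/w, s/b/Hi/w} → row (1,1) (7,3) (3,6) (1,3) (1,3) (1,3)
{s/b/Lo/y, s/b/Hi/y} → row (1,1) (1,3) (3,6) (1,3) (1,3) (1,3)
{p/c/Lo/w, p/c/Lo/y} → row (5,3) (5,3) (5,3) (6,4) (6,4) (6,4)
{p/c/Hi/w, p/c/Hi/y} → row (5,4) (7,1) (3,2) (6,4) (6,4) (6,4)
{p/b/Lo/w, p/b/Lo/y} → row (5,3) (5,3) (5,3) (1,3) (1,3) (1,3)
{p/b/Hi/w, p/b/Hi/y} → row (5,4) (7,1) (3,2) (1,3) (1,3) (1,3)
That's 8 distinct rows out of 16 strategies.

8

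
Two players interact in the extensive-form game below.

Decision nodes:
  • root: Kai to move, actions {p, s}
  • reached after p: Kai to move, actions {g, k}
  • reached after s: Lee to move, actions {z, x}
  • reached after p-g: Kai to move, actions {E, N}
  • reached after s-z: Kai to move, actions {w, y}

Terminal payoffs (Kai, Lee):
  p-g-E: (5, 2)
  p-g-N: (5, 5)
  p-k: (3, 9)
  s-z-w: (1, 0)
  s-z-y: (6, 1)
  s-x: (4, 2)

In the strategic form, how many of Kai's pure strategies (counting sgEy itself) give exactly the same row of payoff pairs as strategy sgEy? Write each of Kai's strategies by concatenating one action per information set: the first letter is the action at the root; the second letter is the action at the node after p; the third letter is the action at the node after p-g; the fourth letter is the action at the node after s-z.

4

Row for sgEy (columns z, x): (6,1) (4,2).
Under sgEy, Kai's choice at the node after p and at the node after p-g can never be reached regardless of what Lee does, so varying those choices leaves every outcome unchanged.
Holding the reachable choices fixed and varying the unreachable ones freely already gives 2 × 2 = 4 equivalent strategies.
No other strategy reproduces this row, so those 4 are the full class: sgEy, sgNy, skEy, skNy.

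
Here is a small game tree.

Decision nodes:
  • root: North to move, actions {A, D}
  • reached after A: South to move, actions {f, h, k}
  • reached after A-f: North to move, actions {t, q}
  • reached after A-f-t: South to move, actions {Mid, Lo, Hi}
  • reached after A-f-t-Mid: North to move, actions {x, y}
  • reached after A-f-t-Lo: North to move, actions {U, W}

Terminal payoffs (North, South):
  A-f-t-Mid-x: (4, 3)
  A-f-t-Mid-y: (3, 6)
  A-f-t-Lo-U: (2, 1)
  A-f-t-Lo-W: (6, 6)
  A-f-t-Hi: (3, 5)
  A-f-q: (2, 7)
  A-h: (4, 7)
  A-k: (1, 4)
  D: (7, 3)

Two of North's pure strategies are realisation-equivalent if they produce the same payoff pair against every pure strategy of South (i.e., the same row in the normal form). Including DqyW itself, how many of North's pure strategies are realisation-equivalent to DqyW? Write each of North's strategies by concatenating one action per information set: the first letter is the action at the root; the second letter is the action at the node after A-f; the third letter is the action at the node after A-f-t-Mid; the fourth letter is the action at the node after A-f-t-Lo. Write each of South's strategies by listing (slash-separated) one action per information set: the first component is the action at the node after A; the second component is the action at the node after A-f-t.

8

Row for DqyW (columns f/Mid, f/Lo, f/Hi, h/Mid, h/Lo, h/Hi, k/Mid, k/Lo, k/Hi): (7,3) (7,3) (7,3) (7,3) (7,3) (7,3) (7,3) (7,3) (7,3).
Under DqyW, North's choice at the node after A-f and at the node after A-f-t-Mid and at the node after A-f-t-Lo can never be reached regardless of what South does, so varying those choices leaves every outcome unchanged.
Holding the reachable choices fixed and varying the unreachable ones freely already gives 2 × 2 × 2 = 8 equivalent strategies.
No other strategy reproduces this row, so those 8 are the full class: DtxU, DtxW, DtyU, DtyW, DqxU, DqxW, DqyU, DqyW.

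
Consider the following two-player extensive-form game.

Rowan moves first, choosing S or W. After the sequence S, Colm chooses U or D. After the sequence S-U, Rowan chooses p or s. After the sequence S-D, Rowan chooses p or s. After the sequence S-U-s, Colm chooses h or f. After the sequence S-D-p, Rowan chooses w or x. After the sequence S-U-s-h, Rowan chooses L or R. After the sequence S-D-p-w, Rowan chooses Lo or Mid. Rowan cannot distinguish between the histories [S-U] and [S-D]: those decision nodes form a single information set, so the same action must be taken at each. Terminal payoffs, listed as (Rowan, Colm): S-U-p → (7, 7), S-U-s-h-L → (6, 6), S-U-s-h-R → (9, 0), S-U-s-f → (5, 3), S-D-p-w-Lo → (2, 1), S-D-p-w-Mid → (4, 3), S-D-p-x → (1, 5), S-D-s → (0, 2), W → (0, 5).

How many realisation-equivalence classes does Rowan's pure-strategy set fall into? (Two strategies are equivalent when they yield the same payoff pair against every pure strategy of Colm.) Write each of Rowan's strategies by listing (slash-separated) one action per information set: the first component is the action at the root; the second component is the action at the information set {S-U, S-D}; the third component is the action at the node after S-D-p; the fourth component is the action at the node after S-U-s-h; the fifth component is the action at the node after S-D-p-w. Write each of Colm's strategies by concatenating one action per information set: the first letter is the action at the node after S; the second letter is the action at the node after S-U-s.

Rowan has 32 pure strategies: S/p/w/L/Lo, S/p/w/L/Mid, S/p/w/R/Lo, S/p/w/R/Mid, S/p/x/L/Lo, S/p/x/L/Mid, S/p/x/R/Lo, S/p/x/R/Mid, S/s/w/L/Lo, S/s/w/L/Mid, S/s/w/R/Lo, S/s/w/R/Mid, S/s/x/L/Lo, S/s/x/L/Mid, S/s/x/R/Lo, S/s/x/R/Mid, W/p/w/L/Lo, W/p/w/L/Mid, W/p/w/R/Lo, W/p/w/R/Mid, W/p/x/L/Lo, W/p/x/L/Mid, W/p/x/R/Lo, W/p/x/R/Mid, W/s/w/L/Lo, W/s/w/L/Mid, W/s/w/R/Lo, W/s/w/R/Mid, W/s/x/L/Lo, W/s/x/L/Mid, W/s/x/R/Lo, W/s/x/R/Mid. Columns: Uh, Uf, Dh, Df.
{S/p/w/L/Lo, S/p/w/R/Lo} → row (7,7) (7,7) (2,1) (2,1)
{S/p/w/L/Mid, S/p/w/R/Mid} → row (7,7) (7,7) (4,3) (4,3)
{S/p/x/L/Lo, S/p/x/L/Mid, S/p/x/R/Lo, S/p/x/R/Mid} → row (7,7) (7,7) (1,5) (1,5)
{S/s/w/L/Lo, S/s/w/L/Mid, S/s/x/L/Lo, S/s/x/L/Mid} → row (6,6) (5,3) (0,2) (0,2)
{S/s/w/R/Lo, S/s/w/R/Mid, S/s/x/R/Lo, S/s/x/R/Mid} → row (9,0) (5,3) (0,2) (0,2)
{W/p/w/L/Lo, W/p/w/L/Mid, W/p/w/R/Lo, W/p/w/R/Mid, W/p/x/L/Lo, W/p/x/L/Mid, W/p/x/R/Lo, W/p/x/R/Mid, W/s/w/L/Lo, W/s/w/L/Mid, W/s/w/R/Lo, W/s/w/R/Mid, W/s/x/L/Lo, W/s/x/L/Mid, W/s/x/R/Lo, W/s/x/R/Mid} → row (0,5) (0,5) (0,5) (0,5)
That's 6 distinct rows out of 32 strategies.

6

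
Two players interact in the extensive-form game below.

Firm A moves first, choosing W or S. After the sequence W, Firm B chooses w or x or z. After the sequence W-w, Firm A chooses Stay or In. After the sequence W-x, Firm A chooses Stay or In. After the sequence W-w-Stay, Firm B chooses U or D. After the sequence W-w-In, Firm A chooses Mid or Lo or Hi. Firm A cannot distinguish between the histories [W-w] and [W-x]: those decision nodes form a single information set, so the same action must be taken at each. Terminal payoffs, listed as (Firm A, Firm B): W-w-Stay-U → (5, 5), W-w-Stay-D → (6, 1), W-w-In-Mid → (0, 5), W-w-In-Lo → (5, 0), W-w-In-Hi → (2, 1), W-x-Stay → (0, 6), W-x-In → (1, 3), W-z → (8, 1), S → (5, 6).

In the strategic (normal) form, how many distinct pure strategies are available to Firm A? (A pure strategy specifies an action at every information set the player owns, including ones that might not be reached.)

Firm A owns the root with actions {W, S} — two choices.
Firm A owns the information set {W-w, W-x} with actions {Stay, In} — two choices.
Firm A owns the node after W-w-In with actions {Mid, Lo, Hi} — three choices.
A pure strategy fixes one action at each information set independently, so the count is the product 2 × 2 × 3 = 12.
(For reference, Firm B has 6 pure strategies, giving a 12×6 normal-form matrix.)

12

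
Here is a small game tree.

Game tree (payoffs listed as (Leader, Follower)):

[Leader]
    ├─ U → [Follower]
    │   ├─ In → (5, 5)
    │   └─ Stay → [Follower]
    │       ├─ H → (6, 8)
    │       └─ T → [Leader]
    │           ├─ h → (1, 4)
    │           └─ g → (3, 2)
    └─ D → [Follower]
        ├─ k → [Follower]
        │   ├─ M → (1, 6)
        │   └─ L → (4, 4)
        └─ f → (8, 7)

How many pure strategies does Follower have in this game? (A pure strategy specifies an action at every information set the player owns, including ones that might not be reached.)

16

Follower owns the node after U with actions {In, Stay} — two choices.
Follower owns the node after D with actions {k, f} — two choices.
Follower owns the node after U-Stay with actions {H, T} — two choices.
Follower owns the node after D-k with actions {M, L} — two choices.
A pure strategy fixes one action at each information set independently, so the count is the product 2 × 2 × 2 × 2 = 16.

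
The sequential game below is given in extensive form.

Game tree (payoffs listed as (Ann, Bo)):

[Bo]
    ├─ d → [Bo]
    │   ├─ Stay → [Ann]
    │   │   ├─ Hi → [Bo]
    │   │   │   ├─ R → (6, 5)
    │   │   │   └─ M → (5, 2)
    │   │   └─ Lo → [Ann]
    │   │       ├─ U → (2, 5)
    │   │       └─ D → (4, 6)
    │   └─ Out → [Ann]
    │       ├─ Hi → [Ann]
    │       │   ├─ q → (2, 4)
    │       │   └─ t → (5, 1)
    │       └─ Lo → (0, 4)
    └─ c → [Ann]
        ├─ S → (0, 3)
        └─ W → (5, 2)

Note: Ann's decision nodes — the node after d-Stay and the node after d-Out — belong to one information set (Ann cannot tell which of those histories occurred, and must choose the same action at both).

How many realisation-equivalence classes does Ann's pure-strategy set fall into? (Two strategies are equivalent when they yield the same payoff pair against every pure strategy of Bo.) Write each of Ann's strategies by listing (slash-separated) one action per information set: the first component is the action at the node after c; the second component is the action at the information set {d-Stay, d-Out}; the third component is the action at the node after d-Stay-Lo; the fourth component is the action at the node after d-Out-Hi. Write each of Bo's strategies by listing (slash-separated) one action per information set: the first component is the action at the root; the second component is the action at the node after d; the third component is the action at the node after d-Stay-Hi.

8

Ann has 16 pure strategies: S/Hi/U/q, S/Hi/U/t, S/Hi/D/q, S/Hi/D/t, S/Lo/U/q, S/Lo/U/t, S/Lo/D/q, S/Lo/D/t, W/Hi/U/q, W/Hi/U/t, W/Hi/D/q, W/Hi/D/t, W/Lo/U/q, W/Lo/U/t, W/Lo/D/q, W/Lo/D/t. Columns: d/Stay/R, d/Stay/M, d/Out/R, d/Out/M, c/Stay/R, c/Stay/M, c/Out/R, c/Out/M.
{S/Hi/U/q, S/Hi/D/q} → row (6,5) (5,2) (2,4) (2,4) (0,3) (0,3) (0,3) (0,3)
{S/Hi/U/t, S/Hi/D/t} → row (6,5) (5,2) (5,1) (5,1) (0,3) (0,3) (0,3) (0,3)
{S/Lo/U/q, S/Lo/U/t} → row (2,5) (2,5) (0,4) (0,4) (0,3) (0,3) (0,3) (0,3)
{S/Lo/D/q, S/Lo/D/t} → row (4,6) (4,6) (0,4) (0,4) (0,3) (0,3) (0,3) (0,3)
{W/Hi/U/q, W/Hi/D/q} → row (6,5) (5,2) (2,4) (2,4) (5,2) (5,2) (5,2) (5,2)
{W/Hi/U/t, W/Hi/D/t} → row (6,5) (5,2) (5,1) (5,1) (5,2) (5,2) (5,2) (5,2)
{W/Lo/U/q, W/Lo/U/t} → row (2,5) (2,5) (0,4) (0,4) (5,2) (5,2) (5,2) (5,2)
{W/Lo/D/q, W/Lo/D/t} → row (4,6) (4,6) (0,4) (0,4) (5,2) (5,2) (5,2) (5,2)
That's 8 distinct rows out of 16 strategies.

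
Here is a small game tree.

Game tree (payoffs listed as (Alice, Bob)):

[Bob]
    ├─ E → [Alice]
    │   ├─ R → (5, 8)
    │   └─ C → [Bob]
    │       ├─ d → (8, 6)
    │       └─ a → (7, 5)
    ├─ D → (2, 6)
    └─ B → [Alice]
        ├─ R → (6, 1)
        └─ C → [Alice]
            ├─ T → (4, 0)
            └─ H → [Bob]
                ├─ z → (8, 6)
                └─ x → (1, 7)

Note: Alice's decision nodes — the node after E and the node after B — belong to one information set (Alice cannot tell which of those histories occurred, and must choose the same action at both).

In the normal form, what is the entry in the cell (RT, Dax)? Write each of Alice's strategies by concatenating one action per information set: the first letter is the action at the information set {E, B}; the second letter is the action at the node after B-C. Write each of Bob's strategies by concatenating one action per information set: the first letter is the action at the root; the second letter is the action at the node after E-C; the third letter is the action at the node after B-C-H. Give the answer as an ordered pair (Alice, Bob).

(2, 6)

Trace the play path from the root:
  Bob plays D
→ terminal payoff (2, 6).
(Alice's choice at the information set {E, B} is never reached on this path, so it doesn't affect the outcome.)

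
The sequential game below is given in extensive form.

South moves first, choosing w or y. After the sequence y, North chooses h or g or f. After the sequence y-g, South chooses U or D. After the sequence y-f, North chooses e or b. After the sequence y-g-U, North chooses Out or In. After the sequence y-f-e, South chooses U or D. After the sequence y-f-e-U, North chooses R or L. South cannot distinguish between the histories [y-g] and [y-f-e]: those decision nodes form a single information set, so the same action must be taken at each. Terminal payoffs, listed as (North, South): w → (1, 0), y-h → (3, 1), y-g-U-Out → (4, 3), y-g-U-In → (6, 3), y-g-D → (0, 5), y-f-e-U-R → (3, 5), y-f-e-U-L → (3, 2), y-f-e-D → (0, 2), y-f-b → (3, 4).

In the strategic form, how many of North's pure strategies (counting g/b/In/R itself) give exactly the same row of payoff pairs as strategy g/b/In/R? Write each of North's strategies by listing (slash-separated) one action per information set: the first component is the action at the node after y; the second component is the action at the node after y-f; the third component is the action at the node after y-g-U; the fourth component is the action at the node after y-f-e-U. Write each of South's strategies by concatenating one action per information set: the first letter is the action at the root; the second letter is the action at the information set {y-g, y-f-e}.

Row for g/b/In/R (columns wU, wD, yU, yD): (1,0) (1,0) (6,3) (0,5).
Under g/b/In/R, North's choice at the node after y-f and at the node after y-f-e-U can never be reached regardless of what South does, so varying those choices leaves every outcome unchanged.
Holding the reachable choices fixed and varying the unreachable ones freely already gives 2 × 2 = 4 equivalent strategies.
No other strategy reproduces this row, so those 4 are the full class: g/e/In/R, g/e/In/L, g/b/In/R, g/b/In/L.

4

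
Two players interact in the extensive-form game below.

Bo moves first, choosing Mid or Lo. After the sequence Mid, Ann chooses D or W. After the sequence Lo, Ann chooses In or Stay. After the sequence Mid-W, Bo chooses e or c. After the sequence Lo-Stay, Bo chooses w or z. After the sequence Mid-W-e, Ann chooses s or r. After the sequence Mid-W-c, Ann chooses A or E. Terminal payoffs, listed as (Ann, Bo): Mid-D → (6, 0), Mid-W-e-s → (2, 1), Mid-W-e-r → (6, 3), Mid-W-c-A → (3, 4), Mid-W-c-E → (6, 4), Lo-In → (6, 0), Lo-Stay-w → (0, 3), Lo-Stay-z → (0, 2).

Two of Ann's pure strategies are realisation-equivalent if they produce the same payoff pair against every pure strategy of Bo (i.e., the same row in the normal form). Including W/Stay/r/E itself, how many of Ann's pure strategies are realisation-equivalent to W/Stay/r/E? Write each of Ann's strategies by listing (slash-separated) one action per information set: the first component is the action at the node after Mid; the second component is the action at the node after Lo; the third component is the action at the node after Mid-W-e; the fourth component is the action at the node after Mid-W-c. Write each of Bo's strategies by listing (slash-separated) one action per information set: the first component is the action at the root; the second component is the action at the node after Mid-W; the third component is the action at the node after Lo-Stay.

Row for W/Stay/r/E (columns Mid/e/w, Mid/e/z, Mid/c/w, Mid/c/z, Lo/e/w, Lo/e/z, Lo/c/w, Lo/c/z): (6,3) (6,3) (6,4) (6,4) (0,3) (0,2) (0,3) (0,2).
Every one of Ann's information sets is on the play path for some reply by Bo when Ann follows W/Stay/r/E.
Changing the action at any of them therefore changes at least one column, so only W/Stay/r/E itself gives this row.

1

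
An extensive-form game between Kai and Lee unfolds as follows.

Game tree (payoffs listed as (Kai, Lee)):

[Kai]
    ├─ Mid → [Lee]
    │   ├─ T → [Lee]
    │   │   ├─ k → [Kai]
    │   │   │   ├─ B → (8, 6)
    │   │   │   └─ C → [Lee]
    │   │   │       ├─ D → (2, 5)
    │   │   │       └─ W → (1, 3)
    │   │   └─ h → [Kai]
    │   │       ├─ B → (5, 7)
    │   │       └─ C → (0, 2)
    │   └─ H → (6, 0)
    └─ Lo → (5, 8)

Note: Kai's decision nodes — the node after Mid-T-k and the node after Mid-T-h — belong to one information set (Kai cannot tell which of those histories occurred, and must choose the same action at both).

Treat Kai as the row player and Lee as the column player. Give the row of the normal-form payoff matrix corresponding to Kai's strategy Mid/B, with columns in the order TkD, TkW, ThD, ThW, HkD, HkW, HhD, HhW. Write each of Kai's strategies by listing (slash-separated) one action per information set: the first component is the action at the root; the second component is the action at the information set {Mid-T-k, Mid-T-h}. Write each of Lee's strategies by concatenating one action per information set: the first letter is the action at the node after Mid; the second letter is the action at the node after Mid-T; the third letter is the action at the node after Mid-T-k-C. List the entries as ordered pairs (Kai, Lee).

(8,6) (8,6) (5,7) (5,7) (6,0) (6,0) (6,0) (6,0)

vs TkD: Kai plays Mid → Lee plays T at [Mid] → Lee plays k at [Mid-T] → Kai plays B at [Mid-T-k] → (8, 6)
vs TkW: Kai plays Mid → Lee plays T at [Mid] → Lee plays k at [Mid-T] → Kai plays B at [Mid-T-k] → (8, 6)
vs ThD: Kai plays Mid → Lee plays T at [Mid] → Lee plays h at [Mid-T] → Kai plays B at [Mid-T-h] → (5, 7)
vs ThW: Kai plays Mid → Lee plays T at [Mid] → Lee plays h at [Mid-T] → Kai plays B at [Mid-T-h] → (5, 7)
vs HkD: Kai plays Mid → Lee plays H at [Mid] → (6, 0)
vs HkW: Kai plays Mid → Lee plays H at [Mid] → (6, 0)
vs HhD: Kai plays Mid → Lee plays H at [Mid] → (6, 0)
vs HhW: Kai plays Mid → Lee plays H at [Mid] → (6, 0)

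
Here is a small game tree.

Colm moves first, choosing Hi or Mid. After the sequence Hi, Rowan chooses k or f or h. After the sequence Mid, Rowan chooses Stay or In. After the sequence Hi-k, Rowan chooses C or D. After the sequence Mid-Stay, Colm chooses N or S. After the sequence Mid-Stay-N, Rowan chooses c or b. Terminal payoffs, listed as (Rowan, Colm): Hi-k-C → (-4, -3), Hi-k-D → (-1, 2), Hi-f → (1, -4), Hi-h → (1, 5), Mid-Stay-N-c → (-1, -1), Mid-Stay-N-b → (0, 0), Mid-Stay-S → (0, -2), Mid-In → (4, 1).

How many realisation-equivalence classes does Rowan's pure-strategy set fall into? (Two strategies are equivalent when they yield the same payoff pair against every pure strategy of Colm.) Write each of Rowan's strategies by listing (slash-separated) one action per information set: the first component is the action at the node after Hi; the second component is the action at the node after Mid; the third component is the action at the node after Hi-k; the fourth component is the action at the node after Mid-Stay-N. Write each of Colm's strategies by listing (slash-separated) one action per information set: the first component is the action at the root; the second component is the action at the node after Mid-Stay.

12

Rowan has 24 pure strategies: k/Stay/C/c, k/Stay/C/b, k/Stay/D/c, k/Stay/D/b, k/In/C/c, k/In/C/b, k/In/D/c, k/In/D/b, f/Stay/C/c, f/Stay/C/b, f/Stay/D/c, f/Stay/D/b, f/In/C/c, f/In/C/b, f/In/D/c, f/In/D/b, h/Stay/C/c, h/Stay/C/b, h/Stay/D/c, h/Stay/D/b, h/In/C/c, h/In/C/b, h/In/D/c, h/In/D/b. Columns: Hi/N, Hi/S, Mid/N, Mid/S.
{k/Stay/C/c} → row (-4,-3) (-4,-3) (-1,-1) (0,-2)
{k/Stay/C/b} → row (-4,-3) (-4,-3) (0,0) (0,-2)
{k/Stay/D/c} → row (-1,2) (-1,2) (-1,-1) (0,-2)
{k/Stay/D/b} → row (-1,2) (-1,2) (0,0) (0,-2)
{k/In/C/c, k/In/C/b} → row (-4,-3) (-4,-3) (4,1) (4,1)
{k/In/D/c, k/In/D/b} → row (-1,2) (-1,2) (4,1) (4,1)
{f/Stay/C/c, f/Stay/D/c} → row (1,-4) (1,-4) (-1,-1) (0,-2)
{f/Stay/C/b, f/Stay/D/b} → row (1,-4) (1,-4) (0,0) (0,-2)
{f/In/C/c, f/In/C/b, f/In/D/c, f/In/D/b} → row (1,-4) (1,-4) (4,1) (4,1)
{h/Stay/C/c, h/Stay/D/c} → row (1,5) (1,5) (-1,-1) (0,-2)
{h/Stay/C/b, h/Stay/D/b} → row (1,5) (1,5) (0,0) (0,-2)
{h/In/C/c, h/In/C/b, h/In/D/c, h/In/D/b} → row (1,5) (1,5) (4,1) (4,1)
That's 12 distinct rows out of 24 strategies.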